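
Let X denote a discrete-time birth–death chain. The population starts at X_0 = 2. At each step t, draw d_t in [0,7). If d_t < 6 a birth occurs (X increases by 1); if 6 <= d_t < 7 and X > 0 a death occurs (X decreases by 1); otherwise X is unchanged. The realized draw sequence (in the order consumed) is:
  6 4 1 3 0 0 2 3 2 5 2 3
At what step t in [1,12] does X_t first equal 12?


t=0: X=2, d=6 → death, X_1=1
t=1: X=1, d=4 → birth, X_2=2
t=2: X=2, d=1 → birth, X_3=3
t=3: X=3, d=3 → birth, X_4=4
t=4: X=4, d=0 → birth, X_5=5
t=5: X=5, d=0 → birth, X_6=6
t=6: X=6, d=2 → birth, X_7=7
t=7: X=7, d=3 → birth, X_8=8
t=8: X=8, d=2 → birth, X_9=9
t=9: X=9, d=5 → birth, X_10=10
t=10: X=10, d=2 → birth, X_11=11
t=11: X=11, d=3 → birth, X_12=12

12


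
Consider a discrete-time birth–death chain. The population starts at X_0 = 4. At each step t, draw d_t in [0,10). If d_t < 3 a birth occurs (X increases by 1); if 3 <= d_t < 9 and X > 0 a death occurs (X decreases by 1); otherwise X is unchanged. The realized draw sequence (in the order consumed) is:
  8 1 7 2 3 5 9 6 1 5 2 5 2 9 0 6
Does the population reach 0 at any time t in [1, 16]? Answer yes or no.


t=0: X=4, d=8 → death, X_1=3
t=1: X=3, d=1 → birth, X_2=4
t=2: X=4, d=7 → death, X_3=3
t=3: X=3, d=2 → birth, X_4=4
t=4: X=4, d=3 → death, X_5=3
t=5: X=3, d=5 → death, X_6=2
t=6: X=2, d=9 → hold, X_7=2
t=7: X=2, d=6 → death, X_8=1
t=8: X=1, d=1 → birth, X_9=2
t=9: X=2, d=5 → death, X_10=1
t=10: X=1, d=2 → birth, X_11=2
t=11: X=2, d=5 → death, X_12=1
t=12: X=1, d=2 → birth, X_13=2
t=13: X=2, d=9 → hold, X_14=2
t=14: X=2, d=0 → birth, X_15=3
t=15: X=3, d=6 → death, X_16=2

no


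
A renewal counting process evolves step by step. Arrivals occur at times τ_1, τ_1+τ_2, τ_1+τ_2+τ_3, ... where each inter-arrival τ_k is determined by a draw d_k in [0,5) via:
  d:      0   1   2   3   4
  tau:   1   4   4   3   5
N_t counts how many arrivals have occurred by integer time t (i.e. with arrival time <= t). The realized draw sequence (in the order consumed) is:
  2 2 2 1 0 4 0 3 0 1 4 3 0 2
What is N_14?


draw d_1=2: τ_1=4, arrival time A_1=4
draw d_2=2: τ_2=4, arrival time A_2=8
draw d_3=2: τ_3=4, arrival time A_3=12
draw d_4=1: τ_4=4, arrival time A_4=16
draw d_5=0: τ_5=1, arrival time A_5=17
draw d_6=4: τ_6=5, arrival time A_6=22
draw d_7=0: τ_7=1, arrival time A_7=23
draw d_8=3: τ_8=3, arrival time A_8=26
draw d_9=0: τ_9=1, arrival time A_9=27
draw d_10=1: τ_10=4, arrival time A_10=31
draw d_11=4: τ_11=5, arrival time A_11=36
draw d_12=3: τ_12=3, arrival time A_12=39
draw d_13=0: τ_13=1, arrival time A_13=40
draw d_14=2: τ_14=4, arrival time A_14=44
N_t over t=0..14: 0:0 1:0 2:0 3:0 4:1 5:1 6:1 7:1 8:2 9:2 10:2 11:2 12:3 13:3 14:3

3


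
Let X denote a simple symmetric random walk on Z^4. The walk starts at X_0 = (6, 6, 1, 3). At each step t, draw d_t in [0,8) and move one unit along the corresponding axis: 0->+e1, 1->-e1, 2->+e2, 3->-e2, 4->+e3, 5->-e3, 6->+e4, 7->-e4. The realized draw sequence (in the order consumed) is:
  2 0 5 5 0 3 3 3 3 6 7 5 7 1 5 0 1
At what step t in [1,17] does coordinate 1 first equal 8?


t=0: X=(6, 6, 1, 3), d=2 → +e2, X_1=(6, 7, 1, 3)
t=1: X=(6, 7, 1, 3), d=0 → +e1, X_2=(7, 7, 1, 3)
t=2: X=(7, 7, 1, 3), d=5 → -e3, X_3=(7, 7, 0, 3)
t=3: X=(7, 7, 0, 3), d=5 → -e3, X_4=(7, 7, -1, 3)
t=4: X=(7, 7, -1, 3), d=0 → +e1, X_5=(8, 7, -1, 3)
t=5: X=(8, 7, -1, 3), d=3 → -e2, X_6=(8, 6, -1, 3)
t=6: X=(8, 6, -1, 3), d=3 → -e2, X_7=(8, 5, -1, 3)
t=7: X=(8, 5, -1, 3), d=3 → -e2, X_8=(8, 4, -1, 3)
t=8: X=(8, 4, -1, 3), d=3 → -e2, X_9=(8, 3, -1, 3)
t=9: X=(8, 3, -1, 3), d=6 → +e4, X_10=(8, 3, -1, 4)
t=10: X=(8, 3, -1, 4), d=7 → -e4, X_11=(8, 3, -1, 3)
t=11: X=(8, 3, -1, 3), d=5 → -e3, X_12=(8, 3, -2, 3)
t=12: X=(8, 3, -2, 3), d=7 → -e4, X_13=(8, 3, -2, 2)
t=13: X=(8, 3, -2, 2), d=1 → -e1, X_14=(7, 3, -2, 2)
t=14: X=(7, 3, -2, 2), d=5 → -e3, X_15=(7, 3, -3, 2)
t=15: X=(7, 3, -3, 2), d=0 → +e1, X_16=(8, 3, -3, 2)
t=16: X=(8, 3, -3, 2), d=1 → -e1, X_17=(7, 3, -3, 2)

5


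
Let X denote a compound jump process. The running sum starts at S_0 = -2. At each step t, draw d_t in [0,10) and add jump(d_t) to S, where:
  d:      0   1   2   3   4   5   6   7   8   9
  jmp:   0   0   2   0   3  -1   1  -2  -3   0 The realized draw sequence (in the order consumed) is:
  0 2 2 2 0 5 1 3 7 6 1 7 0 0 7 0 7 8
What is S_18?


-7

t=0: S=-2, d=0, jump=0, S_1=-2
t=1: S=-2, d=2, jump=2, S_2=0
t=2: S=0, d=2, jump=2, S_3=2
t=3: S=2, d=2, jump=2, S_4=4
t=4: S=4, d=0, jump=0, S_5=4
t=5: S=4, d=5, jump=-1, S_6=3
t=6: S=3, d=1, jump=0, S_7=3
t=7: S=3, d=3, jump=0, S_8=3
t=8: S=3, d=7, jump=-2, S_9=1
t=9: S=1, d=6, jump=1, S_10=2
t=10: S=2, d=1, jump=0, S_11=2
t=11: S=2, d=7, jump=-2, S_12=0
t=12: S=0, d=0, jump=0, S_13=0
t=13: S=0, d=0, jump=0, S_14=0
t=14: S=0, d=7, jump=-2, S_15=-2
t=15: S=-2, d=0, jump=0, S_16=-2
t=16: S=-2, d=7, jump=-2, S_17=-4
t=17: S=-4, d=8, jump=-3, S_18=-7


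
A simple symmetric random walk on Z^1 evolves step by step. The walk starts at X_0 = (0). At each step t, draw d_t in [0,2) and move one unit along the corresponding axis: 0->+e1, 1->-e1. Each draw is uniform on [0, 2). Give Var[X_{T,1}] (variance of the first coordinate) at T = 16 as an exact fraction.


16

Outcome values over d=0..1: [1, -1]
Σy = 0, Σy² = 2, M = 2
μ = 0/2 = 0,  σ² = 2/2 − (0)² = 1
Independent increments: Var[X_16] = 16·σ² = 16·(1) = 16


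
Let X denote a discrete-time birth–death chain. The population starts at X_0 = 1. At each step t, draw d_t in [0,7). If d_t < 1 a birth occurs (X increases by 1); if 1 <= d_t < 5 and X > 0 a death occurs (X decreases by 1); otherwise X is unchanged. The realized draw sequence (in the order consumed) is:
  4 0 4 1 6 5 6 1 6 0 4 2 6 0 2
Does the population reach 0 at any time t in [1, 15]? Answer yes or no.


yes

t=0: X=1, d=4 → death, X_1=0
t=1: X=0, d=0 → birth, X_2=1
t=2: X=1, d=4 → death, X_3=0
t=3: X=0, d=1 → hold, X_4=0
t=4: X=0, d=6 → hold, X_5=0
t=5: X=0, d=5 → hold, X_6=0
t=6: X=0, d=6 → hold, X_7=0
t=7: X=0, d=1 → hold, X_8=0
t=8: X=0, d=6 → hold, X_9=0
t=9: X=0, d=0 → birth, X_10=1
t=10: X=1, d=4 → death, X_11=0
t=11: X=0, d=2 → hold, X_12=0
t=12: X=0, d=6 → hold, X_13=0
t=13: X=0, d=0 → birth, X_14=1
t=14: X=1, d=2 → death, X_15=0


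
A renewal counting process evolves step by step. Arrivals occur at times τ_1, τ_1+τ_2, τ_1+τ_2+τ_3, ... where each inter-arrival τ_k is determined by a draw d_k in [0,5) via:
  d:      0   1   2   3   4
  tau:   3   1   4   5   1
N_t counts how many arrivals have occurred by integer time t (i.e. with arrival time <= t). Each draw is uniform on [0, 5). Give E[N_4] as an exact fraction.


Inter-arrival values over d=0..4: [3, 1, 4, 5, 1]
Each d has probability 1/5, so the pmf of τ is: f(1) = 2/5, f(3) = 1/5, f(4) = 1/5, f(5) = 1/5
Renewal equation for m(n) = E[N_n]: condition on τ_1 = k (if k <= n, one arrival plus a fresh copy on the remaining n−k steps): m(n) = F(n) + Σ_{k<=n} f(k)·m(n−k), where F(n) = P(τ <= n) and m(0) = 0
m(1) = F(1) = 2/5
m(2) = F(2) + f(1)·m(1) = 2/5 + 2/5·2/5 = 14/25
m(3) = F(3) + f(1)·m(2) = 3/5 + 2/5·14/25 = 103/125
m(4) = F(4) + f(1)·m(3) + f(3)·m(1) = 4/5 + 2/5·103/125 + 1/5·2/5 = 756/625
E[N_4] = m(4) = 756/625

756/625


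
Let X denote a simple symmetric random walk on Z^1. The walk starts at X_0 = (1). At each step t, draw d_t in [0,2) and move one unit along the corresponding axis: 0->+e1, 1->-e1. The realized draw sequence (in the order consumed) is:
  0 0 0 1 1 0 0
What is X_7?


(4)

t=0: X=(1), d=0 → +e1, X_1=(2)
t=1: X=(2), d=0 → +e1, X_2=(3)
t=2: X=(3), d=0 → +e1, X_3=(4)
t=3: X=(4), d=1 → -e1, X_4=(3)
t=4: X=(3), d=1 → -e1, X_5=(2)
t=5: X=(2), d=0 → +e1, X_6=(3)
t=6: X=(3), d=0 → +e1, X_7=(4)


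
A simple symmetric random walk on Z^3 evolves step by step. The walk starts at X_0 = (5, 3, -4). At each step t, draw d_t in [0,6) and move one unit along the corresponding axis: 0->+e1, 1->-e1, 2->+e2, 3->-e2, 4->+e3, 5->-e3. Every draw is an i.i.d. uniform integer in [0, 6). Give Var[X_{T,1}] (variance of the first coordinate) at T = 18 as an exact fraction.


Outcome values over d=0..5: [1, -1, 0, 0, 0, 0]
Σy = 0, Σy² = 2, M = 6
μ = 0/6 = 0,  σ² = 2/6 − (0)² = 1/3
Independent increments: Var[X_18] = 18·σ² = 18·(1/3) = 6

6


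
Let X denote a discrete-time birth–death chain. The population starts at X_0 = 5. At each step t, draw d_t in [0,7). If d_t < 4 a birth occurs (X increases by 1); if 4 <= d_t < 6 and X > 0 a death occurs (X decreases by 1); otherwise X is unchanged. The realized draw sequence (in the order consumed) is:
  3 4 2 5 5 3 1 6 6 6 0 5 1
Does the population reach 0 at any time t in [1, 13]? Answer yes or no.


t=0: X=5, d=3 → birth, X_1=6
t=1: X=6, d=4 → death, X_2=5
t=2: X=5, d=2 → birth, X_3=6
t=3: X=6, d=5 → death, X_4=5
t=4: X=5, d=5 → death, X_5=4
t=5: X=4, d=3 → birth, X_6=5
t=6: X=5, d=1 → birth, X_7=6
t=7: X=6, d=6 → hold, X_8=6
t=8: X=6, d=6 → hold, X_9=6
t=9: X=6, d=6 → hold, X_10=6
t=10: X=6, d=0 → birth, X_11=7
t=11: X=7, d=5 → death, X_12=6
t=12: X=6, d=1 → birth, X_13=7

no


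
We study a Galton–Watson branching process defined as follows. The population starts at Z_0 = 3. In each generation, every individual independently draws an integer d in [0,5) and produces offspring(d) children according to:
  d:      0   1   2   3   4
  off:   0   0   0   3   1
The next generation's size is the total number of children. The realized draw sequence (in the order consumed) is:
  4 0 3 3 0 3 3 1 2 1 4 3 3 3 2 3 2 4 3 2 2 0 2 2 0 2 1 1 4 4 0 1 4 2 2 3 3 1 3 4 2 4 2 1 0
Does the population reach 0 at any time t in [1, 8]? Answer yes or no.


gen 0: Z_0=3, draws=[4, 0, 3], offspring=[1, 0, 3], Z_1=4
gen 1: Z_1=4, draws=[3, 0, 3, 3], offspring=[3, 0, 3, 3], Z_2=9
gen 2: Z_2=9, draws=[1, 2, 1, 4, 3, 3, 3, 2, 3], offspring=[0, 0, 0, 1, 3, 3, 3, 0, 3], Z_3=13
gen 3: Z_3=13, draws=[2, 4, 3, 2, 2, 0, 2, 2, 0, 2, 1, 1, 4], offspring=[0, 1, 3, 0, 0, 0, 0, 0, 0, 0, 0, 0, 1], Z_4=5
gen 4: Z_4=5, draws=[4, 0, 1, 4, 2], offspring=[1, 0, 0, 1, 0], Z_5=2
gen 5: Z_5=2, draws=[2, 3], offspring=[0, 3], Z_6=3
gen 6: Z_6=3, draws=[3, 1, 3], offspring=[3, 0, 3], Z_7=6
gen 7: Z_7=6, draws=[4, 2, 4, 2, 1, 0], offspring=[1, 0, 1, 0, 0, 0], Z_8=2

no


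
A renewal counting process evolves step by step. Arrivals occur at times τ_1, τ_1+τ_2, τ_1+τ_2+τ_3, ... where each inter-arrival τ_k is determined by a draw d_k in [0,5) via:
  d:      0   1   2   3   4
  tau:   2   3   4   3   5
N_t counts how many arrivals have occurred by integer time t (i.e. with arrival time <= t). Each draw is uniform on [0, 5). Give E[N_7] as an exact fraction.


Inter-arrival values over d=0..4: [2, 3, 4, 3, 5]
Each d has probability 1/5, so the pmf of τ is: f(2) = 1/5, f(3) = 2/5, f(4) = 1/5, f(5) = 1/5
Renewal equation for m(n) = E[N_n]: condition on τ_1 = k (if k <= n, one arrival plus a fresh copy on the remaining n−k steps): m(n) = F(n) + Σ_{k<=n} f(k)·m(n−k), where F(n) = P(τ <= n) and m(0) = 0
m(1) = F(1) = 0
m(2) = F(2) = 1/5
m(3) = F(3) = 3/5
m(4) = F(4) + f(2)·m(2) = 4/5 + 1/5·1/5 = 21/25
m(5) = F(5) + f(2)·m(3) + f(3)·m(2) = 1 + 1/5·3/5 + 2/5·1/5 = 6/5
m(6) = F(6) + f(2)·m(4) + f(3)·m(3) + f(4)·m(2) = 1 + 1/5·21/25 + 2/5·3/5 + 1/5·1/5 = 181/125
m(7) = F(7) + f(2)·m(5) + f(3)·m(4) + f(4)·m(3) + f(5)·m(2) = 1 + 1/5·6/5 + 2/5·21/25 + 1/5·3/5 + 1/5·1/5 = 217/125
E[N_7] = m(7) = 217/125

217/125


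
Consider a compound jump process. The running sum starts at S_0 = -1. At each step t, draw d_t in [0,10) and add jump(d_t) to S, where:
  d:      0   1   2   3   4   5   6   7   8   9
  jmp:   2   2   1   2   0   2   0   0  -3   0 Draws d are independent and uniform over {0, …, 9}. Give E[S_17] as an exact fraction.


46/5

Outcome values over d=0..9: [2, 2, 1, 2, 0, 2, 0, 0, -3, 0]
Σy = 6, Σy² = 26, M = 10
μ = 6/10 = 3/5,  σ² = 26/10 − (3/5)² = 56/25
E[S_17] = -1 + 17·(3/5) = 46/5


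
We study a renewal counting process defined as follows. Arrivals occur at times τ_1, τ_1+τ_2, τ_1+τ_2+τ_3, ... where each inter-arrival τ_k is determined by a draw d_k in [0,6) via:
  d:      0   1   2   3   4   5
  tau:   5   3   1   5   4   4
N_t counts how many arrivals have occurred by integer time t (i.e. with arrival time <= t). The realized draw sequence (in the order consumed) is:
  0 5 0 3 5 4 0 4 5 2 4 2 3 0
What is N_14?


draw d_1=0: τ_1=5, arrival time A_1=5
draw d_2=5: τ_2=4, arrival time A_2=9
draw d_3=0: τ_3=5, arrival time A_3=14
draw d_4=3: τ_4=5, arrival time A_4=19
draw d_5=5: τ_5=4, arrival time A_5=23
draw d_6=4: τ_6=4, arrival time A_6=27
draw d_7=0: τ_7=5, arrival time A_7=32
draw d_8=4: τ_8=4, arrival time A_8=36
draw d_9=5: τ_9=4, arrival time A_9=40
draw d_10=2: τ_10=1, arrival time A_10=41
draw d_11=4: τ_11=4, arrival time A_11=45
draw d_12=2: τ_12=1, arrival time A_12=46
draw d_13=3: τ_13=5, arrival time A_13=51
draw d_14=0: τ_14=5, arrival time A_14=56
N_t over t=0..14: 0:0 1:0 2:0 3:0 4:0 5:1 6:1 7:1 8:1 9:2 10:2 11:2 12:2 13:2 14:3

3


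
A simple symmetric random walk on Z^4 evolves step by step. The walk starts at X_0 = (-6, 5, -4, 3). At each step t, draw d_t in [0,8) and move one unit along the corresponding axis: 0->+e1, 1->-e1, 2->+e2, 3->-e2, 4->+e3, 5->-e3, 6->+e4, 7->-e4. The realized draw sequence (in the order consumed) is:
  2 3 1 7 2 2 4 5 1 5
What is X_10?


t=0: X=(-6, 5, -4, 3), d=2 → +e2, X_1=(-6, 6, -4, 3)
t=1: X=(-6, 6, -4, 3), d=3 → -e2, X_2=(-6, 5, -4, 3)
t=2: X=(-6, 5, -4, 3), d=1 → -e1, X_3=(-7, 5, -4, 3)
t=3: X=(-7, 5, -4, 3), d=7 → -e4, X_4=(-7, 5, -4, 2)
t=4: X=(-7, 5, -4, 2), d=2 → +e2, X_5=(-7, 6, -4, 2)
t=5: X=(-7, 6, -4, 2), d=2 → +e2, X_6=(-7, 7, -4, 2)
t=6: X=(-7, 7, -4, 2), d=4 → +e3, X_7=(-7, 7, -3, 2)
t=7: X=(-7, 7, -3, 2), d=5 → -e3, X_8=(-7, 7, -4, 2)
t=8: X=(-7, 7, -4, 2), d=1 → -e1, X_9=(-8, 7, -4, 2)
t=9: X=(-8, 7, -4, 2), d=5 → -e3, X_10=(-8, 7, -5, 2)

(-8, 7, -5, 2)


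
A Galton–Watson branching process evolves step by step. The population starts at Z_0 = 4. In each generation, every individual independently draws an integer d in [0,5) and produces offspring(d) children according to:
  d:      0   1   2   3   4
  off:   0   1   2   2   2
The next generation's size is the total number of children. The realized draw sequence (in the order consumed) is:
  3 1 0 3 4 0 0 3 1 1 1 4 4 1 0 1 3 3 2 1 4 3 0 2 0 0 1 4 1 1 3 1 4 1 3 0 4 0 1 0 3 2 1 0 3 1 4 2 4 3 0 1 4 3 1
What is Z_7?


gen 0: Z_0=4, draws=[3, 1, 0, 3], offspring=[2, 1, 0, 2], Z_1=5
gen 1: Z_1=5, draws=[4, 0, 0, 3, 1], offspring=[2, 0, 0, 2, 1], Z_2=5
gen 2: Z_2=5, draws=[1, 1, 4, 4, 1], offspring=[1, 1, 2, 2, 1], Z_3=7
gen 3: Z_3=7, draws=[0, 1, 3, 3, 2, 1, 4], offspring=[0, 1, 2, 2, 2, 1, 2], Z_4=10
gen 4: Z_4=10, draws=[3, 0, 2, 0, 0, 1, 4, 1, 1, 3], offspring=[2, 0, 2, 0, 0, 1, 2, 1, 1, 2], Z_5=11
gen 5: Z_5=11, draws=[1, 4, 1, 3, 0, 4, 0, 1, 0, 3, 2], offspring=[1, 2, 1, 2, 0, 2, 0, 1, 0, 2, 2], Z_6=13
gen 6: Z_6=13, draws=[1, 0, 3, 1, 4, 2, 4, 3, 0, 1, 4, 3, 1], offspring=[1, 0, 2, 1, 2, 2, 2, 2, 0, 1, 2, 2, 1], Z_7=18

18


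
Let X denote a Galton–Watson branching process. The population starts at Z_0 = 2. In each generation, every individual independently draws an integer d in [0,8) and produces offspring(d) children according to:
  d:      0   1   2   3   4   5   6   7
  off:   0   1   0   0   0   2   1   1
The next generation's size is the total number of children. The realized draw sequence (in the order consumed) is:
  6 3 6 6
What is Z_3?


gen 0: Z_0=2, draws=[6, 3], offspring=[1, 0], Z_1=1
gen 1: Z_1=1, draws=[6], offspring=[1], Z_2=1
gen 2: Z_2=1, draws=[6], offspring=[1], Z_3=1

1


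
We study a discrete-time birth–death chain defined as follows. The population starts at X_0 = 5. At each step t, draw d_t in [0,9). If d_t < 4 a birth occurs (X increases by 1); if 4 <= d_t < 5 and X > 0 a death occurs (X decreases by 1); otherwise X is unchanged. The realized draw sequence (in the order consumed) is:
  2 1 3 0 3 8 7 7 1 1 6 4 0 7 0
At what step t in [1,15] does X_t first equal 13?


15

t=0: X=5, d=2 → birth, X_1=6
t=1: X=6, d=1 → birth, X_2=7
t=2: X=7, d=3 → birth, X_3=8
t=3: X=8, d=0 → birth, X_4=9
t=4: X=9, d=3 → birth, X_5=10
t=5: X=10, d=8 → hold, X_6=10
t=6: X=10, d=7 → hold, X_7=10
t=7: X=10, d=7 → hold, X_8=10
t=8: X=10, d=1 → birth, X_9=11
t=9: X=11, d=1 → birth, X_10=12
t=10: X=12, d=6 → hold, X_11=12
t=11: X=12, d=4 → death, X_12=11
t=12: X=11, d=0 → birth, X_13=12
t=13: X=12, d=7 → hold, X_14=12
t=14: X=12, d=0 → birth, X_15=13


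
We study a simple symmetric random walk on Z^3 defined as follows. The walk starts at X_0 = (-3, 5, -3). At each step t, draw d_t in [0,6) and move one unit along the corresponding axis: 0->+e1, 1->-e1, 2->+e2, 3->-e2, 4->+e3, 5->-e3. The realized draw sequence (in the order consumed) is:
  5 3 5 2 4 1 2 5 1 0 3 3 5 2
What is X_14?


t=0: X=(-3, 5, -3), d=5 → -e3, X_1=(-3, 5, -4)
t=1: X=(-3, 5, -4), d=3 → -e2, X_2=(-3, 4, -4)
t=2: X=(-3, 4, -4), d=5 → -e3, X_3=(-3, 4, -5)
t=3: X=(-3, 4, -5), d=2 → +e2, X_4=(-3, 5, -5)
t=4: X=(-3, 5, -5), d=4 → +e3, X_5=(-3, 5, -4)
t=5: X=(-3, 5, -4), d=1 → -e1, X_6=(-4, 5, -4)
t=6: X=(-4, 5, -4), d=2 → +e2, X_7=(-4, 6, -4)
t=7: X=(-4, 6, -4), d=5 → -e3, X_8=(-4, 6, -5)
t=8: X=(-4, 6, -5), d=1 → -e1, X_9=(-5, 6, -5)
t=9: X=(-5, 6, -5), d=0 → +e1, X_10=(-4, 6, -5)
t=10: X=(-4, 6, -5), d=3 → -e2, X_11=(-4, 5, -5)
t=11: X=(-4, 5, -5), d=3 → -e2, X_12=(-4, 4, -5)
t=12: X=(-4, 4, -5), d=5 → -e3, X_13=(-4, 4, -6)
t=13: X=(-4, 4, -6), d=2 → +e2, X_14=(-4, 5, -6)

(-4, 5, -6)


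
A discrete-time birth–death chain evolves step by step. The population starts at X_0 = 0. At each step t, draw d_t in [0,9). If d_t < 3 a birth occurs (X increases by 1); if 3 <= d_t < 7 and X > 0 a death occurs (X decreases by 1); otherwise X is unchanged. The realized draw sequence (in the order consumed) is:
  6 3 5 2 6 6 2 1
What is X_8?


t=0: X=0, d=6 → hold, X_1=0
t=1: X=0, d=3 → hold, X_2=0
t=2: X=0, d=5 → hold, X_3=0
t=3: X=0, d=2 → birth, X_4=1
t=4: X=1, d=6 → death, X_5=0
t=5: X=0, d=6 → hold, X_6=0
t=6: X=0, d=2 → birth, X_7=1
t=7: X=1, d=1 → birth, X_8=2

2


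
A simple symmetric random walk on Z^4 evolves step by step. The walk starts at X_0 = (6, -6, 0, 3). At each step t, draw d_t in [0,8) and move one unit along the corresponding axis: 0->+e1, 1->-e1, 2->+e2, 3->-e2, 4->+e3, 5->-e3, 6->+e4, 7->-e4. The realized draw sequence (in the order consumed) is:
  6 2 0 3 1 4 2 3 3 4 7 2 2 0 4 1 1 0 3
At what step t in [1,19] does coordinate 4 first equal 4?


t=0: X=(6, -6, 0, 3), d=6 → +e4, X_1=(6, -6, 0, 4)
t=1: X=(6, -6, 0, 4), d=2 → +e2, X_2=(6, -5, 0, 4)
t=2: X=(6, -5, 0, 4), d=0 → +e1, X_3=(7, -5, 0, 4)
t=3: X=(7, -5, 0, 4), d=3 → -e2, X_4=(7, -6, 0, 4)
t=4: X=(7, -6, 0, 4), d=1 → -e1, X_5=(6, -6, 0, 4)
t=5: X=(6, -6, 0, 4), d=4 → +e3, X_6=(6, -6, 1, 4)
t=6: X=(6, -6, 1, 4), d=2 → +e2, X_7=(6, -5, 1, 4)
t=7: X=(6, -5, 1, 4), d=3 → -e2, X_8=(6, -6, 1, 4)
t=8: X=(6, -6, 1, 4), d=3 → -e2, X_9=(6, -7, 1, 4)
t=9: X=(6, -7, 1, 4), d=4 → +e3, X_10=(6, -7, 2, 4)
t=10: X=(6, -7, 2, 4), d=7 → -e4, X_11=(6, -7, 2, 3)
t=11: X=(6, -7, 2, 3), d=2 → +e2, X_12=(6, -6, 2, 3)
t=12: X=(6, -6, 2, 3), d=2 → +e2, X_13=(6, -5, 2, 3)
t=13: X=(6, -5, 2, 3), d=0 → +e1, X_14=(7, -5, 2, 3)
t=14: X=(7, -5, 2, 3), d=4 → +e3, X_15=(7, -5, 3, 3)
t=15: X=(7, -5, 3, 3), d=1 → -e1, X_16=(6, -5, 3, 3)
t=16: X=(6, -5, 3, 3), d=1 → -e1, X_17=(5, -5, 3, 3)
t=17: X=(5, -5, 3, 3), d=0 → +e1, X_18=(6, -5, 3, 3)
t=18: X=(6, -5, 3, 3), d=3 → -e2, X_19=(6, -6, 3, 3)

1


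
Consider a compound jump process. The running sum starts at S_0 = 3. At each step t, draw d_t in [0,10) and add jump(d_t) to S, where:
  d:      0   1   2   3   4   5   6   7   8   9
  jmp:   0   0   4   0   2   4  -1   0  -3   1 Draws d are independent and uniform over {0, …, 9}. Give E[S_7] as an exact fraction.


79/10

Outcome values over d=0..9: [0, 0, 4, 0, 2, 4, -1, 0, -3, 1]
Σy = 7, Σy² = 47, M = 10
μ = 7/10 = 7/10,  σ² = 47/10 − (7/10)² = 421/100
E[S_7] = 3 + 7·(7/10) = 79/10


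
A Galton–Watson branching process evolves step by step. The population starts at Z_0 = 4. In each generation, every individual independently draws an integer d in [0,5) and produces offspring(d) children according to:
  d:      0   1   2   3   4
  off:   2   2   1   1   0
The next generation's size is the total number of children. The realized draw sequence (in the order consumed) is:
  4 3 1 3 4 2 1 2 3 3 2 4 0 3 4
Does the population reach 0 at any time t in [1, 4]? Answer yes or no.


gen 0: Z_0=4, draws=[4, 3, 1, 3], offspring=[0, 1, 2, 1], Z_1=4
gen 1: Z_1=4, draws=[4, 2, 1, 2], offspring=[0, 1, 2, 1], Z_2=4
gen 2: Z_2=4, draws=[3, 3, 2, 4], offspring=[1, 1, 1, 0], Z_3=3
gen 3: Z_3=3, draws=[0, 3, 4], offspring=[2, 1, 0], Z_4=3

no


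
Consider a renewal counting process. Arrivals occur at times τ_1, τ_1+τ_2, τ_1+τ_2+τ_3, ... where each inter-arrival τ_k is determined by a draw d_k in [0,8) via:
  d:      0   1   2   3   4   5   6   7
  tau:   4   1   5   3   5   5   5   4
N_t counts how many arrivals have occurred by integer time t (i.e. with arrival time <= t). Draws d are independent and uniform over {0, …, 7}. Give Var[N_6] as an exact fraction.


16604000559/68719476736

Inter-arrival values over d=0..7: [4, 1, 5, 3, 5, 5, 5, 4]
Each d has probability 1/8, so the pmf of τ is: f(1) = 1/8, f(3) = 1/8, f(4) = 1/4, f(5) = 1/2
Let p_n(j) = P(N_n = j), with p_0 = [1]. Condition on τ_1: p_n(0) = P(τ > n), and for j >= 1, p_n(j) = Σ_{k<=n} f(k)·p_{n−k}(j−1)
p_1 = [7/8, 1/8]  (j = 0..1)
p_2 = [7/8, 7/64, 1/64]  (j = 0..2)
p_3 = [3/4, 15/64, 7/512, 1/512]  (j = 0..3)
p_4 = [1/2, 29/64, 23/512, 7/4096, 1/4096]  (j = 0..4)
p_5 = [0, 57/64, 13/128, 31/4096, 7/32768, 1/32768]  (j = 0..5)
p_6 = [0, 3/4, 59/256, 75/4096, 39/32768, 7/262144, 1/262144]  (j = 0..6)
E[N_6] = Σ j·p_6(j) = 333129/262144;  E[N_6²] = Σ j²·p_6(j) = 486675/262144
Var[N_6] = 486675/262144 − (333129/262144)² = 16604000559/68719476736


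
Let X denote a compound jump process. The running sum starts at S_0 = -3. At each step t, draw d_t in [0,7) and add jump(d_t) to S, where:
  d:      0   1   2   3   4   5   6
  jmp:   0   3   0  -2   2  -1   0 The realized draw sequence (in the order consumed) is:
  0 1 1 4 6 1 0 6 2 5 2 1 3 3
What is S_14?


6

t=0: S=-3, d=0, jump=0, S_1=-3
t=1: S=-3, d=1, jump=3, S_2=0
t=2: S=0, d=1, jump=3, S_3=3
t=3: S=3, d=4, jump=2, S_4=5
t=4: S=5, d=6, jump=0, S_5=5
t=5: S=5, d=1, jump=3, S_6=8
t=6: S=8, d=0, jump=0, S_7=8
t=7: S=8, d=6, jump=0, S_8=8
t=8: S=8, d=2, jump=0, S_9=8
t=9: S=8, d=5, jump=-1, S_10=7
t=10: S=7, d=2, jump=0, S_11=7
t=11: S=7, d=1, jump=3, S_12=10
t=12: S=10, d=3, jump=-2, S_13=8
t=13: S=8, d=3, jump=-2, S_14=6


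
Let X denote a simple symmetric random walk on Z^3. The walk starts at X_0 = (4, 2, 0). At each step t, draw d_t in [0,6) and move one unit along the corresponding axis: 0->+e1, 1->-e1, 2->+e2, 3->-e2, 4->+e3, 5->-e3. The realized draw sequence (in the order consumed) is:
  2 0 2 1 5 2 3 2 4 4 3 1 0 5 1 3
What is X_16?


t=0: X=(4, 2, 0), d=2 → +e2, X_1=(4, 3, 0)
t=1: X=(4, 3, 0), d=0 → +e1, X_2=(5, 3, 0)
t=2: X=(5, 3, 0), d=2 → +e2, X_3=(5, 4, 0)
t=3: X=(5, 4, 0), d=1 → -e1, X_4=(4, 4, 0)
t=4: X=(4, 4, 0), d=5 → -e3, X_5=(4, 4, -1)
t=5: X=(4, 4, -1), d=2 → +e2, X_6=(4, 5, -1)
t=6: X=(4, 5, -1), d=3 → -e2, X_7=(4, 4, -1)
t=7: X=(4, 4, -1), d=2 → +e2, X_8=(4, 5, -1)
t=8: X=(4, 5, -1), d=4 → +e3, X_9=(4, 5, 0)
t=9: X=(4, 5, 0), d=4 → +e3, X_10=(4, 5, 1)
t=10: X=(4, 5, 1), d=3 → -e2, X_11=(4, 4, 1)
t=11: X=(4, 4, 1), d=1 → -e1, X_12=(3, 4, 1)
t=12: X=(3, 4, 1), d=0 → +e1, X_13=(4, 4, 1)
t=13: X=(4, 4, 1), d=5 → -e3, X_14=(4, 4, 0)
t=14: X=(4, 4, 0), d=1 → -e1, X_15=(3, 4, 0)
t=15: X=(3, 4, 0), d=3 → -e2, X_16=(3, 3, 0)

(3, 3, 0)


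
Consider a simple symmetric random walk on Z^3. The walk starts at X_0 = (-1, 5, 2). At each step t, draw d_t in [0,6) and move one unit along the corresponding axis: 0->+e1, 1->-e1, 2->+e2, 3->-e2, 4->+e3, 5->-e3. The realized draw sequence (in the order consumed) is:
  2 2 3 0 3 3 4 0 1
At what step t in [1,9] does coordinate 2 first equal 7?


t=0: X=(-1, 5, 2), d=2 → +e2, X_1=(-1, 6, 2)
t=1: X=(-1, 6, 2), d=2 → +e2, X_2=(-1, 7, 2)
t=2: X=(-1, 7, 2), d=3 → -e2, X_3=(-1, 6, 2)
t=3: X=(-1, 6, 2), d=0 → +e1, X_4=(0, 6, 2)
t=4: X=(0, 6, 2), d=3 → -e2, X_5=(0, 5, 2)
t=5: X=(0, 5, 2), d=3 → -e2, X_6=(0, 4, 2)
t=6: X=(0, 4, 2), d=4 → +e3, X_7=(0, 4, 3)
t=7: X=(0, 4, 3), d=0 → +e1, X_8=(1, 4, 3)
t=8: X=(1, 4, 3), d=1 → -e1, X_9=(0, 4, 3)

2


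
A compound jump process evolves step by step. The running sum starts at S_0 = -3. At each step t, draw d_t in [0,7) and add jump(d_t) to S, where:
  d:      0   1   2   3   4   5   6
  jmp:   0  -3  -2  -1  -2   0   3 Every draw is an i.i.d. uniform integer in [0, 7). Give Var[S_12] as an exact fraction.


Outcome values over d=0..6: [0, -3, -2, -1, -2, 0, 3]
Σy = -5, Σy² = 27, M = 7
μ = -5/7 = -5/7,  σ² = 27/7 − (-5/7)² = 164/49
Independent increments: Var[S_12] = 12·σ² = 12·(164/49) = 1968/49

1968/49


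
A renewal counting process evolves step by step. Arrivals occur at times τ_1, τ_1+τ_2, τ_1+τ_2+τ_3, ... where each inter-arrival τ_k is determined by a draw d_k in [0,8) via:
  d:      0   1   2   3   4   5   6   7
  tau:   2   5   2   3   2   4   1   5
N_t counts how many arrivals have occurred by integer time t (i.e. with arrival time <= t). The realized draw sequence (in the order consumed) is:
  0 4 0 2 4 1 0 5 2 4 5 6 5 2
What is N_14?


5

draw d_1=0: τ_1=2, arrival time A_1=2
draw d_2=4: τ_2=2, arrival time A_2=4
draw d_3=0: τ_3=2, arrival time A_3=6
draw d_4=2: τ_4=2, arrival time A_4=8
draw d_5=4: τ_5=2, arrival time A_5=10
draw d_6=1: τ_6=5, arrival time A_6=15
draw d_7=0: τ_7=2, arrival time A_7=17
draw d_8=5: τ_8=4, arrival time A_8=21
draw d_9=2: τ_9=2, arrival time A_9=23
draw d_10=4: τ_10=2, arrival time A_10=25
draw d_11=5: τ_11=4, arrival time A_11=29
draw d_12=6: τ_12=1, arrival time A_12=30
draw d_13=5: τ_13=4, arrival time A_13=34
draw d_14=2: τ_14=2, arrival time A_14=36
N_t over t=0..14: 0:0 1:0 2:1 3:1 4:2 5:2 6:3 7:3 8:4 9:4 10:5 11:5 12:5 13:5 14:5


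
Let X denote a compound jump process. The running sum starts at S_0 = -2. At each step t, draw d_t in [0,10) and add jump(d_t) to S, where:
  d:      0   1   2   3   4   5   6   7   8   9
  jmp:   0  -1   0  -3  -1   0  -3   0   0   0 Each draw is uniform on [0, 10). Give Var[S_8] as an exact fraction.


Outcome values over d=0..9: [0, -1, 0, -3, -1, 0, -3, 0, 0, 0]
Σy = -8, Σy² = 20, M = 10
μ = -8/10 = -4/5,  σ² = 20/10 − (-4/5)² = 34/25
Independent increments: Var[S_8] = 8·σ² = 8·(34/25) = 272/25

272/25


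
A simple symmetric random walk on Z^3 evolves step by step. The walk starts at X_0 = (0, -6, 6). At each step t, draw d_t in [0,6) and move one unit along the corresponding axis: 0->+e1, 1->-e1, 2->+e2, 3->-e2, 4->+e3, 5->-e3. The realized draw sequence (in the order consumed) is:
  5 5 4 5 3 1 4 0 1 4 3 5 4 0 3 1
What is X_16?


(-1, -9, 6)

t=0: X=(0, -6, 6), d=5 → -e3, X_1=(0, -6, 5)
t=1: X=(0, -6, 5), d=5 → -e3, X_2=(0, -6, 4)
t=2: X=(0, -6, 4), d=4 → +e3, X_3=(0, -6, 5)
t=3: X=(0, -6, 5), d=5 → -e3, X_4=(0, -6, 4)
t=4: X=(0, -6, 4), d=3 → -e2, X_5=(0, -7, 4)
t=5: X=(0, -7, 4), d=1 → -e1, X_6=(-1, -7, 4)
t=6: X=(-1, -7, 4), d=4 → +e3, X_7=(-1, -7, 5)
t=7: X=(-1, -7, 5), d=0 → +e1, X_8=(0, -7, 5)
t=8: X=(0, -7, 5), d=1 → -e1, X_9=(-1, -7, 5)
t=9: X=(-1, -7, 5), d=4 → +e3, X_10=(-1, -7, 6)
t=10: X=(-1, -7, 6), d=3 → -e2, X_11=(-1, -8, 6)
t=11: X=(-1, -8, 6), d=5 → -e3, X_12=(-1, -8, 5)
t=12: X=(-1, -8, 5), d=4 → +e3, X_13=(-1, -8, 6)
t=13: X=(-1, -8, 6), d=0 → +e1, X_14=(0, -8, 6)
t=14: X=(0, -8, 6), d=3 → -e2, X_15=(0, -9, 6)
t=15: X=(0, -9, 6), d=1 → -e1, X_16=(-1, -9, 6)


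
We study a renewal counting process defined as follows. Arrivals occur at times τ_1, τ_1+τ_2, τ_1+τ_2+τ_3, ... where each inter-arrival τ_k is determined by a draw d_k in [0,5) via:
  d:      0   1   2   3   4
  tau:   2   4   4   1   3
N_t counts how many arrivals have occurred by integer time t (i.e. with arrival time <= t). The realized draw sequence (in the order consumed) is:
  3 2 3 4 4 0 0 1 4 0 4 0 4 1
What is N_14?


6

draw d_1=3: τ_1=1, arrival time A_1=1
draw d_2=2: τ_2=4, arrival time A_2=5
draw d_3=3: τ_3=1, arrival time A_3=6
draw d_4=4: τ_4=3, arrival time A_4=9
draw d_5=4: τ_5=3, arrival time A_5=12
draw d_6=0: τ_6=2, arrival time A_6=14
draw d_7=0: τ_7=2, arrival time A_7=16
draw d_8=1: τ_8=4, arrival time A_8=20
draw d_9=4: τ_9=3, arrival time A_9=23
draw d_10=0: τ_10=2, arrival time A_10=25
draw d_11=4: τ_11=3, arrival time A_11=28
draw d_12=0: τ_12=2, arrival time A_12=30
draw d_13=4: τ_13=3, arrival time A_13=33
draw d_14=1: τ_14=4, arrival time A_14=37
N_t over t=0..14: 0:0 1:1 2:1 3:1 4:1 5:2 6:3 7:3 8:3 9:4 10:4 11:4 12:5 13:5 14:6


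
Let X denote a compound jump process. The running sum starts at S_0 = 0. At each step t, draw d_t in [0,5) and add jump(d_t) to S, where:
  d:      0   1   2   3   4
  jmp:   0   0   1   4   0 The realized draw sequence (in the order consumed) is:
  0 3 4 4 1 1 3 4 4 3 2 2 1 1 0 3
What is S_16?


18

t=0: S=0, d=0, jump=0, S_1=0
t=1: S=0, d=3, jump=4, S_2=4
t=2: S=4, d=4, jump=0, S_3=4
t=3: S=4, d=4, jump=0, S_4=4
t=4: S=4, d=1, jump=0, S_5=4
t=5: S=4, d=1, jump=0, S_6=4
t=6: S=4, d=3, jump=4, S_7=8
t=7: S=8, d=4, jump=0, S_8=8
t=8: S=8, d=4, jump=0, S_9=8
t=9: S=8, d=3, jump=4, S_10=12
t=10: S=12, d=2, jump=1, S_11=13
t=11: S=13, d=2, jump=1, S_12=14
t=12: S=14, d=1, jump=0, S_13=14
t=13: S=14, d=1, jump=0, S_14=14
t=14: S=14, d=0, jump=0, S_15=14
t=15: S=14, d=3, jump=4, S_16=18


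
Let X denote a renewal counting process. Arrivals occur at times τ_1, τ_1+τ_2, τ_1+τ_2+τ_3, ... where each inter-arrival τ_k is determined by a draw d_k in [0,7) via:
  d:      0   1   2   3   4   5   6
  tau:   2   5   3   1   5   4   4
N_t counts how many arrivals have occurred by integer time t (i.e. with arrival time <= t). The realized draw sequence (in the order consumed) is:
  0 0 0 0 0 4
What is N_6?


3

draw d_1=0: τ_1=2, arrival time A_1=2
draw d_2=0: τ_2=2, arrival time A_2=4
draw d_3=0: τ_3=2, arrival time A_3=6
draw d_4=0: τ_4=2, arrival time A_4=8
draw d_5=0: τ_5=2, arrival time A_5=10
draw d_6=4: τ_6=5, arrival time A_6=15
N_t over t=0..6: 0:0 1:0 2:1 3:1 4:2 5:2 6:3


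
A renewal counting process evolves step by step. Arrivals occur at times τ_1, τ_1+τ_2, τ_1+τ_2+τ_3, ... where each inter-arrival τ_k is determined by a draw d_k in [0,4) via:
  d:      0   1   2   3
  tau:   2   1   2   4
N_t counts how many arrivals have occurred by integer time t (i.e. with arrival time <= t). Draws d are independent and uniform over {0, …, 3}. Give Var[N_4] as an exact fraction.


29719/65536

Inter-arrival values over d=0..3: [2, 1, 2, 4]
Each d has probability 1/4, so the pmf of τ is: f(1) = 1/4, f(2) = 1/2, f(4) = 1/4
Let p_n(j) = P(N_n = j), with p_0 = [1]. Condition on τ_1: p_n(0) = P(τ > n), and for j >= 1, p_n(j) = Σ_{k<=n} f(k)·p_{n−k}(j−1)
p_1 = [3/4, 1/4]  (j = 0..1)
p_2 = [1/4, 11/16, 1/16]  (j = 0..2)
p_3 = [1/4, 7/16, 19/64, 1/64]  (j = 0..3)
p_4 = [0, 7/16, 29/64, 27/256, 1/256]  (j = 0..4)
E[N_4] = Σ j·p_4(j) = 429/256;  E[N_4²] = Σ j²·p_4(j) = 835/256
Var[N_4] = 835/256 − (429/256)² = 29719/65536


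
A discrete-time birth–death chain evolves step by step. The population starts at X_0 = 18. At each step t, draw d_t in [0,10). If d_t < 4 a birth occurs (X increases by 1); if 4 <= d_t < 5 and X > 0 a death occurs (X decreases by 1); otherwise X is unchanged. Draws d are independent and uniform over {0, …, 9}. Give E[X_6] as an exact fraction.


99/5

X can drop by at most 1 per step and X_0 = 18 > T = 6, so X_t >= 18 − t >= 12 > 0 for every t <= 6: the floor at 0 (the 'and X > 0' condition) never binds. Hence X_6 = X_0 + Σ_{t<6} Y_t with i.i.d. increments Y_t = y(d_t) ∈ {+1, −1, 0}.
Outcome values over d=0..9: [1, 1, 1, 1, -1, 0, 0, 0, 0, 0]
Σy = 3, Σy² = 5, M = 10
μ = 3/10 = 3/10,  σ² = 5/10 − (3/10)² = 41/100
E[X_6] = 18 + 6·(3/10) = 99/5


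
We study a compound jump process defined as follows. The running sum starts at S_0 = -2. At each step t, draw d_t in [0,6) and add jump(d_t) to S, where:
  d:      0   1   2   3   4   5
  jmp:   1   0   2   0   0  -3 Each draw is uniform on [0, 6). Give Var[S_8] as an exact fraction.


Outcome values over d=0..5: [1, 0, 2, 0, 0, -3]
Σy = 0, Σy² = 14, M = 6
μ = 0/6 = 0,  σ² = 14/6 − (0)² = 7/3
Independent increments: Var[S_8] = 8·σ² = 8·(7/3) = 56/3

56/3


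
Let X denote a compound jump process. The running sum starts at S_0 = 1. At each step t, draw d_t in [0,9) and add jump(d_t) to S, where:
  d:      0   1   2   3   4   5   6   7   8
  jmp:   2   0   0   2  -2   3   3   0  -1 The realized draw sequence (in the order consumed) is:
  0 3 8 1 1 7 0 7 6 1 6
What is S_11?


t=0: S=1, d=0, jump=2, S_1=3
t=1: S=3, d=3, jump=2, S_2=5
t=2: S=5, d=8, jump=-1, S_3=4
t=3: S=4, d=1, jump=0, S_4=4
t=4: S=4, d=1, jump=0, S_5=4
t=5: S=4, d=7, jump=0, S_6=4
t=6: S=4, d=0, jump=2, S_7=6
t=7: S=6, d=7, jump=0, S_8=6
t=8: S=6, d=6, jump=3, S_9=9
t=9: S=9, d=1, jump=0, S_10=9
t=10: S=9, d=6, jump=3, S_11=12

12


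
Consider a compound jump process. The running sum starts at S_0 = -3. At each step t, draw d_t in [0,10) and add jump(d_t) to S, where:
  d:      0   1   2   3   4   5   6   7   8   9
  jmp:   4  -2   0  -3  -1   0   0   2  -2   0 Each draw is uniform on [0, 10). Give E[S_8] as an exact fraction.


Outcome values over d=0..9: [4, -2, 0, -3, -1, 0, 0, 2, -2, 0]
Σy = -2, Σy² = 38, M = 10
μ = -2/10 = -1/5,  σ² = 38/10 − (-1/5)² = 94/25
E[S_8] = -3 + 8·(-1/5) = -23/5

-23/5


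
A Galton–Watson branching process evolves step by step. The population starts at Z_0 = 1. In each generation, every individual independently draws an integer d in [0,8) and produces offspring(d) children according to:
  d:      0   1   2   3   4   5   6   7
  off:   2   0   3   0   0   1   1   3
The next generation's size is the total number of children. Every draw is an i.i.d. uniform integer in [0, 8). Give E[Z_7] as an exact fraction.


78125/16384

Outcome values over d=0..7: [2, 0, 3, 0, 0, 1, 1, 3]
Σy = 10, Σy² = 24, M = 8
μ = 10/8 = 5/4,  σ² = 24/8 − (5/4)² = 23/16
E[Z_0] = 1
E[Z_1] = 5/4·E[Z_0] = 5/4
E[Z_2] = 5/4·E[Z_1] = 25/16
E[Z_3] = 5/4·E[Z_2] = 125/64
E[Z_4] = 5/4·E[Z_3] = 625/256
E[Z_5] = 5/4·E[Z_4] = 3125/1024
E[Z_6] = 5/4·E[Z_5] = 15625/4096
E[Z_7] = 5/4·E[Z_6] = 78125/16384


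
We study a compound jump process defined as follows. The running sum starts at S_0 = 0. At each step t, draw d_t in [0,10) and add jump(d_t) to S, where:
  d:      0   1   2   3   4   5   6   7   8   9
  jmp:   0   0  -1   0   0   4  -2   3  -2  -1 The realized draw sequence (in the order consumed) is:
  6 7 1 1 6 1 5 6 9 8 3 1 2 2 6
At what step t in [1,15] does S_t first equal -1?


5

t=0: S=0, d=6, jump=-2, S_1=-2
t=1: S=-2, d=7, jump=3, S_2=1
t=2: S=1, d=1, jump=0, S_3=1
t=3: S=1, d=1, jump=0, S_4=1
t=4: S=1, d=6, jump=-2, S_5=-1
t=5: S=-1, d=1, jump=0, S_6=-1
t=6: S=-1, d=5, jump=4, S_7=3
t=7: S=3, d=6, jump=-2, S_8=1
t=8: S=1, d=9, jump=-1, S_9=0
t=9: S=0, d=8, jump=-2, S_10=-2
t=10: S=-2, d=3, jump=0, S_11=-2
t=11: S=-2, d=1, jump=0, S_12=-2
t=12: S=-2, d=2, jump=-1, S_13=-3
t=13: S=-3, d=2, jump=-1, S_14=-4
t=14: S=-4, d=6, jump=-2, S_15=-6


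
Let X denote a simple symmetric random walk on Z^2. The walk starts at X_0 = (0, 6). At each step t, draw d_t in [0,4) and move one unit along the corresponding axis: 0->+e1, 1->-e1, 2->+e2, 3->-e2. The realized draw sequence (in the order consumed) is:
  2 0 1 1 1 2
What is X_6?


(-2, 8)

t=0: X=(0, 6), d=2 → +e2, X_1=(0, 7)
t=1: X=(0, 7), d=0 → +e1, X_2=(1, 7)
t=2: X=(1, 7), d=1 → -e1, X_3=(0, 7)
t=3: X=(0, 7), d=1 → -e1, X_4=(-1, 7)
t=4: X=(-1, 7), d=1 → -e1, X_5=(-2, 7)
t=5: X=(-2, 7), d=2 → +e2, X_6=(-2, 8)


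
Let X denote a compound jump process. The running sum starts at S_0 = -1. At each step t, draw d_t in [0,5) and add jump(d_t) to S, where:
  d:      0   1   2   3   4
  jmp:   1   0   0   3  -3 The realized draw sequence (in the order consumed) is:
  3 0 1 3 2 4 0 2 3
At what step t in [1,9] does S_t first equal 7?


9

t=0: S=-1, d=3, jump=3, S_1=2
t=1: S=2, d=0, jump=1, S_2=3
t=2: S=3, d=1, jump=0, S_3=3
t=3: S=3, d=3, jump=3, S_4=6
t=4: S=6, d=2, jump=0, S_5=6
t=5: S=6, d=4, jump=-3, S_6=3
t=6: S=3, d=0, jump=1, S_7=4
t=7: S=4, d=2, jump=0, S_8=4
t=8: S=4, d=3, jump=3, S_9=7


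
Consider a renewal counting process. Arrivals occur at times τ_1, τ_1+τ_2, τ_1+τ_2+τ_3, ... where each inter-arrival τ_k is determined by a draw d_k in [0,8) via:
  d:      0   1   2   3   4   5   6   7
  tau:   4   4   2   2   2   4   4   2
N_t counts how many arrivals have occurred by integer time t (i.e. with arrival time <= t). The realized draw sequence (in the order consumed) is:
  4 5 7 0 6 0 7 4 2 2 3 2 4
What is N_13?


draw d_1=4: τ_1=2, arrival time A_1=2
draw d_2=5: τ_2=4, arrival time A_2=6
draw d_3=7: τ_3=2, arrival time A_3=8
draw d_4=0: τ_4=4, arrival time A_4=12
draw d_5=6: τ_5=4, arrival time A_5=16
draw d_6=0: τ_6=4, arrival time A_6=20
draw d_7=7: τ_7=2, arrival time A_7=22
draw d_8=4: τ_8=2, arrival time A_8=24
draw d_9=2: τ_9=2, arrival time A_9=26
draw d_10=2: τ_10=2, arrival time A_10=28
draw d_11=3: τ_11=2, arrival time A_11=30
draw d_12=2: τ_12=2, arrival time A_12=32
draw d_13=4: τ_13=2, arrival time A_13=34
N_t over t=0..13: 0:0 1:0 2:1 3:1 4:1 5:1 6:2 7:2 8:3 9:3 10:3 11:3 12:4 13:4

4


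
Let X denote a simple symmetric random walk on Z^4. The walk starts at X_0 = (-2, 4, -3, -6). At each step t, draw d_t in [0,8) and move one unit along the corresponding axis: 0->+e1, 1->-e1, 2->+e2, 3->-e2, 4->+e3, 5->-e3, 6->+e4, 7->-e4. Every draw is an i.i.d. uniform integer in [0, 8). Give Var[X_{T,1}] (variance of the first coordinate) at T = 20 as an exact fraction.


Outcome values over d=0..7: [1, -1, 0, 0, 0, 0, 0, 0]
Σy = 0, Σy² = 2, M = 8
μ = 0/8 = 0,  σ² = 2/8 − (0)² = 1/4
Independent increments: Var[X_20] = 20·σ² = 20·(1/4) = 5

5


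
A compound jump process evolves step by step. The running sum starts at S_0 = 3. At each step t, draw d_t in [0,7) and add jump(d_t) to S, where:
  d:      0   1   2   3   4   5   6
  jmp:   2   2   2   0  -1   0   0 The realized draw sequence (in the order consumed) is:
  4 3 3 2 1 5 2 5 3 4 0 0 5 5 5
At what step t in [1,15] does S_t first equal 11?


12

t=0: S=3, d=4, jump=-1, S_1=2
t=1: S=2, d=3, jump=0, S_2=2
t=2: S=2, d=3, jump=0, S_3=2
t=3: S=2, d=2, jump=2, S_4=4
t=4: S=4, d=1, jump=2, S_5=6
t=5: S=6, d=5, jump=0, S_6=6
t=6: S=6, d=2, jump=2, S_7=8
t=7: S=8, d=5, jump=0, S_8=8
t=8: S=8, d=3, jump=0, S_9=8
t=9: S=8, d=4, jump=-1, S_10=7
t=10: S=7, d=0, jump=2, S_11=9
t=11: S=9, d=0, jump=2, S_12=11
t=12: S=11, d=5, jump=0, S_13=11
t=13: S=11, d=5, jump=0, S_14=11
t=14: S=11, d=5, jump=0, S_15=11


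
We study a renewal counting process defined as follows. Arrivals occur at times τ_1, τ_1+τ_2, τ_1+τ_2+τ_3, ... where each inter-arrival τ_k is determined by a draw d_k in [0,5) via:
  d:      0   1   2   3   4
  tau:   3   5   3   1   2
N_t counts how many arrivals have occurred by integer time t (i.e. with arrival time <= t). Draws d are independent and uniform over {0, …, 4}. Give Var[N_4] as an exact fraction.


234534/390625

Inter-arrival values over d=0..4: [3, 5, 3, 1, 2]
Each d has probability 1/5, so the pmf of τ is: f(1) = 1/5, f(2) = 1/5, f(3) = 2/5, f(5) = 1/5
Let p_n(j) = P(N_n = j), with p_0 = [1]. Condition on τ_1: p_n(0) = P(τ > n), and for j >= 1, p_n(j) = Σ_{k<=n} f(k)·p_{n−k}(j−1)
p_1 = [4/5, 1/5]  (j = 0..1)
p_2 = [3/5, 9/25, 1/25]  (j = 0..2)
p_3 = [1/5, 17/25, 14/125, 1/125]  (j = 0..3)
p_4 = [1/5, 12/25, 36/125, 19/625, 1/625]  (j = 0..4)
E[N_4] = Σ j·p_4(j) = 721/625;  E[N_4²] = Σ j²·p_4(j) = 1207/625
Var[N_4] = 1207/625 − (721/625)² = 234534/390625
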